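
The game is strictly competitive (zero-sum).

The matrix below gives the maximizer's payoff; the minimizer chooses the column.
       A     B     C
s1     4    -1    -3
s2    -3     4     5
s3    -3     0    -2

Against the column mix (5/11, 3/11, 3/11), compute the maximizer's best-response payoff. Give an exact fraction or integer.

s1: (4)·(5/11) + (-1)·(3/11) + (-3)·(3/11) = 8/11.
s2: (-3)·(5/11) + (4)·(3/11) + (5)·(3/11) = 12/11.
s3: (-3)·(5/11) + (0)·(3/11) + (-2)·(3/11) = -21/11.
The best pure response is s2 with expected payoff 12/11.

12/11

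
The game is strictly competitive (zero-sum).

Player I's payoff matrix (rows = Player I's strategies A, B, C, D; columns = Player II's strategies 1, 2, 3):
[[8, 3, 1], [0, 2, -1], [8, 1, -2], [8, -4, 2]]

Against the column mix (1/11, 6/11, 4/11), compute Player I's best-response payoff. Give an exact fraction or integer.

A: (8)·(1/11) + (3)·(6/11) + (1)·(4/11) = 30/11.
B: (0)·(1/11) + (2)·(6/11) + (-1)·(4/11) = 8/11.
C: (8)·(1/11) + (1)·(6/11) + (-2)·(4/11) = 6/11.
D: (8)·(1/11) + (-4)·(6/11) + (2)·(4/11) = -8/11.
The best pure response is A with expected payoff 30/11.

30/11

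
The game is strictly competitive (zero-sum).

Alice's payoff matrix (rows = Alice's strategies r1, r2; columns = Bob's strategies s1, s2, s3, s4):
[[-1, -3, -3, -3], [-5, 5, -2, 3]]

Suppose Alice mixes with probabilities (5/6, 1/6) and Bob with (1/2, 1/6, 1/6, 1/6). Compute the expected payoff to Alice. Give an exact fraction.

Against (1/2, 1/6, 1/6, 1/6), each row's expected payoff is r1: -2; r2: -3/2.
Taking the (5/6, 1/6)-weighted average: (5/6)·(-2) + (1/6)·(-3/2) = -23/12.

-23/12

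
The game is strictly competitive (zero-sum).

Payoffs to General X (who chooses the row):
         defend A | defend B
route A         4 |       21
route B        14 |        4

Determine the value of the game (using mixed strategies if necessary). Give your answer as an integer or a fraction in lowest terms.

278/27

Row minima are 4 and 4, so General X's maximin is 4; column maxima are 14 and 21, so General Y's minimax is 14. These differ, so the equilibrium is in mixed strategies.
Let General X play route A with probability p. General Y is indifferent when 4p + 14(1−p) = 21p + 4(1−p), giving p = 10/27.
Let General Y play defend A with probability q. General X is indifferent when 4q + 21(1−q) = 14q + 4(1−q), giving q = 17/27.
The value is 4·(17/27) + (21)·(10/27) = 278/27.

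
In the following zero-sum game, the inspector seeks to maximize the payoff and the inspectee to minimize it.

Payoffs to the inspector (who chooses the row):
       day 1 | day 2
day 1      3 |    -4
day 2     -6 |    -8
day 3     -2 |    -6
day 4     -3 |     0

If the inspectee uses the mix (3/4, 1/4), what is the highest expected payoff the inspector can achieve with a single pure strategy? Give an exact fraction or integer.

5/4

day 1: (3)·(3/4) + (-4)·(1/4) = 5/4.
day 2: (-6)·(3/4) + (-8)·(1/4) = -13/2.
day 3: (-2)·(3/4) + (-6)·(1/4) = -3.
day 4: (-3)·(3/4) + (0)·(1/4) = -9/4.
The best pure response is day 1 with expected payoff 5/4.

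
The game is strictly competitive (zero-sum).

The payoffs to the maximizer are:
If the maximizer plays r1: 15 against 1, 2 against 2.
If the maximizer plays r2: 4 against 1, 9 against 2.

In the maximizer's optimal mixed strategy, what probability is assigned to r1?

5/18

Row minima are 2 and 4, so the maximizer's maximin is 4; column maxima are 15 and 9, so the minimizer's minimax is 9. These differ, so the equilibrium is in mixed strategies.
Let the maximizer play r1 with probability p. The minimizer is indifferent when 15p + 4(1−p) = 2p + 9(1−p), giving p = 5/18.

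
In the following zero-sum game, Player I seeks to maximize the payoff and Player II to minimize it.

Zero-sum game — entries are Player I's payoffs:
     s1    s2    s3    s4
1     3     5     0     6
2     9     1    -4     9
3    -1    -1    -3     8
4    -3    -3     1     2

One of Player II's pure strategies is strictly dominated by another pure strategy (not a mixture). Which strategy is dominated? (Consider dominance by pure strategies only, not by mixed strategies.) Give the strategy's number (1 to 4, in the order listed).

Player II prefers columns that give Player I less. Compare s4 with s2: 5 < 6, 1 < 9, -1 < 8, -3 < 2.
So s2 strictly dominates s4 for Player II; s4 is strictly dominated.

4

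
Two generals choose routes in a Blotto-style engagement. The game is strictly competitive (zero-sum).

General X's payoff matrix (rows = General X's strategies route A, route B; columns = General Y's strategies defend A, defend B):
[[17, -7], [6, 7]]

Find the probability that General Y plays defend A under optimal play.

Row minima are -7 and 6, so General X's maximin is 6; column maxima are 17 and 7, so General Y's minimax is 7. These differ, so the equilibrium is in mixed strategies.
Let General Y play defend A with probability q. General X is indifferent when 17q − 7(1−q) = 6q + 7(1−q), giving q = 14/25.

14/25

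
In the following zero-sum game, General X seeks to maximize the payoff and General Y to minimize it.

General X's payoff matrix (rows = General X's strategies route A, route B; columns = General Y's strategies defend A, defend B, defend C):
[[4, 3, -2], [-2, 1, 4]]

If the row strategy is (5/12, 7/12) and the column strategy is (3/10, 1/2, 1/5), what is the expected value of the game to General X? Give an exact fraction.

Against (3/10, 1/2, 1/5), each row's expected payoff is route A: 23/10; route B: 7/10.
Taking the (5/12, 7/12)-weighted average: (5/12)·(23/10) + (7/12)·(7/10) = 41/30.

41/30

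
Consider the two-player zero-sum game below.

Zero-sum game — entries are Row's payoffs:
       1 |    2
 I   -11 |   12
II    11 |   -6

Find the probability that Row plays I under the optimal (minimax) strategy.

17/40

Row minima are -11 and -6, so Row's maximin is -6; column maxima are 11 and 12, so Column's minimax is 11. These differ, so the equilibrium is in mixed strategies.
Let Row play I with probability p. Column is indifferent when −11p + 11(1−p) = 12p − 6(1−p), giving p = 17/40.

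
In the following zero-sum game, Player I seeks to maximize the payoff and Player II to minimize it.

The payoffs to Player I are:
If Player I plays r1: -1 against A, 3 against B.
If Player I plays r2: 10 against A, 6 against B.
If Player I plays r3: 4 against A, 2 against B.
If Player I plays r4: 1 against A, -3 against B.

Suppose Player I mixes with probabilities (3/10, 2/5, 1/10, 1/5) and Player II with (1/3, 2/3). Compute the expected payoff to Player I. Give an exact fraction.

101/30

Against (1/3, 2/3), each row's expected payoff is r1: 5/3; r2: 22/3; r3: 8/3; r4: -5/3.
Taking the (3/10, 2/5, 1/10, 1/5)-weighted average: (3/10)·(5/3) + (2/5)·(22/3) + (1/10)·(8/3) + (1/5)·(-5/3) = 101/30.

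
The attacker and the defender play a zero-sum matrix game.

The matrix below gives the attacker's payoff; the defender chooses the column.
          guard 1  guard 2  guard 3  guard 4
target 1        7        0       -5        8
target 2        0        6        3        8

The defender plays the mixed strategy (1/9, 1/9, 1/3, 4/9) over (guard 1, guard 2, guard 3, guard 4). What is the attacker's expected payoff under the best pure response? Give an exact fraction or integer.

target 1: (7)·(1/9) + (0)·(1/9) + (-5)·(1/3) + (8)·(4/9) = 8/3.
target 2: (0)·(1/9) + (6)·(1/9) + (3)·(1/3) + (8)·(4/9) = 47/9.
The best pure response is target 2 with expected payoff 47/9.

47/9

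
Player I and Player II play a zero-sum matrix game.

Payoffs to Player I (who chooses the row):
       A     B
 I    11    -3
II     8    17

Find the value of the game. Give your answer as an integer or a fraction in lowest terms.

211/23

Row minima are -3 and 8, so Player I's maximin is 8; column maxima are 11 and 17, so Player II's minimax is 11. These differ, so the equilibrium is in mixed strategies.
Let Player I play I with probability p. Player II is indifferent when 11p + 8(1−p) = −3p + 17(1−p), giving p = 9/23.
Let Player II play A with probability q. Player I is indifferent when 11q − 3(1−q) = 8q + 17(1−q), giving q = 20/23.
The value is 11·(20/23) + (-3)·(3/23) = 211/23.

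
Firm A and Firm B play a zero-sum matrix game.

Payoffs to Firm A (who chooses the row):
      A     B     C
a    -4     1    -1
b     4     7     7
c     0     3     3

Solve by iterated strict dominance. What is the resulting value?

4

Row c is strictly dominated by row b (4>0, 7>3, 7>3); eliminate c.
Row a is strictly dominated by row b (4>-4, 7>1, 7>-1); eliminate a.
Column C is strictly dominated by A for Firm B (4<7); eliminate C.
Column B is strictly dominated by A for Firm B (4<7); eliminate B.
Only (b, A) remains, with payoff 4.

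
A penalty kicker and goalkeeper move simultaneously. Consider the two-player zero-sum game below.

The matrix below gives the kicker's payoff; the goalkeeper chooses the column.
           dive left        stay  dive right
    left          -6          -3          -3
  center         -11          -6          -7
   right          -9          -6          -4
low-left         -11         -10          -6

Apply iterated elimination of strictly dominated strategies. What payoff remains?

-6

Row center is strictly dominated by row left (-6>-11, -3>-6, -3>-7); eliminate center.
Column dive right is strictly dominated by dive left for the goalkeeper (-6<-3, -9<-4, -11<-6); eliminate dive right.
Row low-left is strictly dominated by row left (-6>-11, -3>-10); eliminate low-left.
Row right is strictly dominated by row left (-6>-9, -3>-6); eliminate right.
Column stay is strictly dominated by dive left for the goalkeeper (-6<-3); eliminate stay.
Only (left, dive left) remains, with payoff -6.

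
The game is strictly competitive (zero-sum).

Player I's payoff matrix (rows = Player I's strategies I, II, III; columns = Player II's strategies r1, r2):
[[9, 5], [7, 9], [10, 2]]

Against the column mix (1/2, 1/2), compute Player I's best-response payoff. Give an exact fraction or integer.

8

I: (9)·(1/2) + (5)·(1/2) = 7.
II: (7)·(1/2) + (9)·(1/2) = 8.
III: (10)·(1/2) + (2)·(1/2) = 6.
The best pure response is II with expected payoff 8.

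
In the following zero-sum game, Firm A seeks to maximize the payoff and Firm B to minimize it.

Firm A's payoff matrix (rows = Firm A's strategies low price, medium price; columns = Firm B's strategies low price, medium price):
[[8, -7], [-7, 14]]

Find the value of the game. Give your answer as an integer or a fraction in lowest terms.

Row minima are -7 and -7, so Firm A's maximin is -7; column maxima are 8 and 14, so Firm B's minimax is 8. These differ, so the equilibrium is in mixed strategies.
Let Firm A play low price with probability p. Firm B is indifferent when 8p − 7(1−p) = −7p + 14(1−p), giving p = 7/12.
Let Firm B play low price with probability q. Firm A is indifferent when 8q − 7(1−q) = −7q + 14(1−q), giving q = 7/12.
The value is 8·(7/12) + (-7)·(5/12) = 7/4.

7/4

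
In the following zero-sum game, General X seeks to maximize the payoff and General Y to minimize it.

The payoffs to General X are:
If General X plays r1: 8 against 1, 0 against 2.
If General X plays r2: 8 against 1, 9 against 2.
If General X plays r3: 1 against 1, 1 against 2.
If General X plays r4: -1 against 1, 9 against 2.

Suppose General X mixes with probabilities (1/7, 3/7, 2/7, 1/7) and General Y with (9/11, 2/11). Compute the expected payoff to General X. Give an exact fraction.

373/77

Against (9/11, 2/11), each row's expected payoff is r1: 72/11; r2: 90/11; r3: 1; r4: 9/11.
Taking the (1/7, 3/7, 2/7, 1/7)-weighted average: (1/7)·(72/11) + (3/7)·(90/11) + (2/7)·(1) + (1/7)·(9/11) = 373/77.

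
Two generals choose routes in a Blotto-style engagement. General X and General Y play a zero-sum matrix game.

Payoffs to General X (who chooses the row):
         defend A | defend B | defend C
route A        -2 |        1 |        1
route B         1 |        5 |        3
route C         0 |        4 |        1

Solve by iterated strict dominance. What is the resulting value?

Row route A is strictly dominated by row route B (1>-2, 5>1, 3>1); eliminate route A.
Column defend C is strictly dominated by defend A for General Y (1<3, 0<1); eliminate defend C.
Column defend B is strictly dominated by defend A for General Y (1<5, 0<4); eliminate defend B.
Row route C is strictly dominated by row route B (1>0); eliminate route C.
Only (route B, defend A) remains, with payoff 1.

1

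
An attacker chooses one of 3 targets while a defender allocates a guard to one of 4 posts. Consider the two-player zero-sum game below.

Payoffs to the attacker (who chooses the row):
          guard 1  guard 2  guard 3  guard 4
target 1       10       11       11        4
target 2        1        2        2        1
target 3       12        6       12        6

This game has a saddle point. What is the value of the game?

Row minima: 4, 1, 6 → the attacker's maximin is 6.
Column maxima: 12, 11, 12, 6 → the defender's minimax is 6.
They coincide at (target 3, guard 4), so the value is 6.

6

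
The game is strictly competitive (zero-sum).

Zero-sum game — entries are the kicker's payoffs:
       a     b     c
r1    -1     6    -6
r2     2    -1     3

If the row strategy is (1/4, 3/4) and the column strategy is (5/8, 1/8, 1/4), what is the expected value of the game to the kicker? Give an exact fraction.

Against (5/8, 1/8, 1/4), each row's expected payoff is r1: -11/8; r2: 15/8.
Taking the (1/4, 3/4)-weighted average: (1/4)·(-11/8) + (3/4)·(15/8) = 17/16.

17/16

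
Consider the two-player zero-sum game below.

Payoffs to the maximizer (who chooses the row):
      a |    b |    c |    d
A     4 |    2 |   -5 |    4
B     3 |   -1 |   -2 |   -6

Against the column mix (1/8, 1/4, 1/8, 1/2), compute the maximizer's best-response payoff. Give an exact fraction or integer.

19/8

A: (4)·(1/8) + (2)·(1/4) + (-5)·(1/8) + (4)·(1/2) = 19/8.
B: (3)·(1/8) + (-1)·(1/4) + (-2)·(1/8) + (-6)·(1/2) = -25/8.
The best pure response is A with expected payoff 19/8.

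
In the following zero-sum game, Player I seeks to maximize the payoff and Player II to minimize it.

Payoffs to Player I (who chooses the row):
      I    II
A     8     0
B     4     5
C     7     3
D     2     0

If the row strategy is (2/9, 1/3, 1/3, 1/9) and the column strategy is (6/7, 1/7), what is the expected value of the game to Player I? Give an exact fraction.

110/21

Against (6/7, 1/7), each row's expected payoff is A: 48/7; B: 29/7; C: 45/7; D: 12/7.
Taking the (2/9, 1/3, 1/3, 1/9)-weighted average: (2/9)·(48/7) + (1/3)·(29/7) + (1/3)·(45/7) + (1/9)·(12/7) = 110/21.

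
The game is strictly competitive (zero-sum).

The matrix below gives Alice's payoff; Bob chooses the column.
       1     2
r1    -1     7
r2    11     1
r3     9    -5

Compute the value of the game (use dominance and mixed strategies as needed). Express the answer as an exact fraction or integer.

Row r3 is strictly dominated by row r2, so Alice never plays it.
The remaining 2×2 game on (r1, r2) × (1, 2) has no saddle point. Let Alice play r1 with probability p; indifference gives −p + 11(1−p) = 7p + (1−p), so p = 5/9.
Similarly Bob's optimal q on 1 is 1/3, and the value is -1·(1/3) + (7)·(2/3) = 13/3.

13/3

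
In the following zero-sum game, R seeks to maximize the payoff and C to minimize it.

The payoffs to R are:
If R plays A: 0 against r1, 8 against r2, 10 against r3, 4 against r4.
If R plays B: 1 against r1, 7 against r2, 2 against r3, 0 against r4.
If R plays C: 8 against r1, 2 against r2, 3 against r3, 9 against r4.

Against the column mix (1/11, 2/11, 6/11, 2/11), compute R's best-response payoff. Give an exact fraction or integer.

84/11

A: (0)·(1/11) + (8)·(2/11) + (10)·(6/11) + (4)·(2/11) = 84/11.
B: (1)·(1/11) + (7)·(2/11) + (2)·(6/11) + (0)·(2/11) = 27/11.
C: (8)·(1/11) + (2)·(2/11) + (3)·(6/11) + (9)·(2/11) = 48/11.
The best pure response is A with expected payoff 84/11.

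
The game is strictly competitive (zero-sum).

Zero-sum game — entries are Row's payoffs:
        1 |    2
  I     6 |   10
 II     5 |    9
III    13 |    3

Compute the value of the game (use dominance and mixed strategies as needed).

Row II is strictly dominated by row I, so Row never plays it.
The remaining 2×2 game on (I, III) × (1, 2) has no saddle point. Let Row play I with probability p; indifference gives 6p + 13(1−p) = 10p + 3(1−p), so p = 5/7.
Similarly Column's optimal q on 1 is 1/2, and the value is 6·(1/2) + (10)·(1/2) = 8.

8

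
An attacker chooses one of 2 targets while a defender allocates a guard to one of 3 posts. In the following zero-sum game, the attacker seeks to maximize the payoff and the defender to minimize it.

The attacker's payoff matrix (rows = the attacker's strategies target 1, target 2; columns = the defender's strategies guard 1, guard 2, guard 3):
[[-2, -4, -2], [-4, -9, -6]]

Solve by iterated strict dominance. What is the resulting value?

Column guard 1 is strictly dominated by guard 2 for the defender (-4<-2, -9<-4); eliminate guard 1.
Row target 2 is strictly dominated by row target 1 (-4>-9, -2>-6); eliminate target 2.
Column guard 3 is strictly dominated by guard 2 for the defender (-4<-2); eliminate guard 3.
Only (target 1, guard 2) remains, with payoff -4.

-4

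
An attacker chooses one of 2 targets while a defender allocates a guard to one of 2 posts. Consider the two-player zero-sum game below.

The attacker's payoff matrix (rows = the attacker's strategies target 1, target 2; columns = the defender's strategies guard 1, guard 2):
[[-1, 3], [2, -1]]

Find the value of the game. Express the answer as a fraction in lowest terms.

5/7

Row minima are -1 and -1, so the attacker's maximin is -1; column maxima are 2 and 3, so the defender's minimax is 2. These differ, so the equilibrium is in mixed strategies.
Let the attacker play target 1 with probability p. The defender is indifferent when −p + 2(1−p) = 3p − (1−p), giving p = 3/7.
Let the defender play guard 1 with probability q. The attacker is indifferent when −q + 3(1−q) = 2q − (1−q), giving q = 4/7.
The value is -1·(4/7) + (3)·(3/7) = 5/7.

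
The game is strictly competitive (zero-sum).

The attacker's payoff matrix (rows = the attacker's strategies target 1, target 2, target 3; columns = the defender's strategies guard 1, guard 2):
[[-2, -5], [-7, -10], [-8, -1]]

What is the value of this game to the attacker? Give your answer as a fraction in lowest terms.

Row target 2 is strictly dominated by row target 1, so the attacker never plays it.
The remaining 2×2 game on (target 1, target 3) × (guard 1, guard 2) has no saddle point. Let the attacker play target 1 with probability p; indifference gives −2p − 8(1−p) = −5p − (1−p), so p = 7/10.
Similarly the defender's optimal q on guard 1 is 2/5, and the value is -2·(2/5) + (-5)·(3/5) = -19/5.

-19/5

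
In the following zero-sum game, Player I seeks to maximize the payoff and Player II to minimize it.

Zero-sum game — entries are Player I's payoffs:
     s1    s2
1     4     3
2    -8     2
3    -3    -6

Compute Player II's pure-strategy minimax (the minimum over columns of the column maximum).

3

The worst case (largest entry) in each column is s1: 4, s2: 3.
The best (smallest) of these is 3.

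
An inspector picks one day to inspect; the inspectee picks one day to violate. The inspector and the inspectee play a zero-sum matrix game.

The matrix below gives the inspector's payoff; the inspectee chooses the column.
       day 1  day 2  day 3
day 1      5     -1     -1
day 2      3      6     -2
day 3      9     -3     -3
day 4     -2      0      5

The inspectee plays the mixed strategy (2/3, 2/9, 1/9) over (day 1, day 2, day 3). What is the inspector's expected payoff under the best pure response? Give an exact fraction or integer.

5

day 1: (5)·(2/3) + (-1)·(2/9) + (-1)·(1/9) = 3.
day 2: (3)·(2/3) + (6)·(2/9) + (-2)·(1/9) = 28/9.
day 3: (9)·(2/3) + (-3)·(2/9) + (-3)·(1/9) = 5.
day 4: (-2)·(2/3) + (0)·(2/9) + (5)·(1/9) = -7/9.
The best pure response is day 3 with expected payoff 5.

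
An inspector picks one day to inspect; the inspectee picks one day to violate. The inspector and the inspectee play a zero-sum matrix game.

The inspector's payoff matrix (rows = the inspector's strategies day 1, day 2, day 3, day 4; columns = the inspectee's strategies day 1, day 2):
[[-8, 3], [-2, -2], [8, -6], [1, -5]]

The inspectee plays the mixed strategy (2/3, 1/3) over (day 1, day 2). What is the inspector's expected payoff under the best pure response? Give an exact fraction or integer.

day 1: (-8)·(2/3) + (3)·(1/3) = -13/3.
day 2: (-2)·(2/3) + (-2)·(1/3) = -2.
day 3: (8)·(2/3) + (-6)·(1/3) = 10/3.
day 4: (1)·(2/3) + (-5)·(1/3) = -1.
The best pure response is day 3 with expected payoff 10/3.

10/3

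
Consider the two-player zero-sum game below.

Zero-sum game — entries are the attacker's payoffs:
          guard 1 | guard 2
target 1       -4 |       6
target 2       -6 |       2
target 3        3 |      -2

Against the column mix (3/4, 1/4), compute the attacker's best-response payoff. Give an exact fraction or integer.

7/4

target 1: (-4)·(3/4) + (6)·(1/4) = -3/2.
target 2: (-6)·(3/4) + (2)·(1/4) = -4.
target 3: (3)·(3/4) + (-2)·(1/4) = 7/4.
The best pure response is target 3 with expected payoff 7/4.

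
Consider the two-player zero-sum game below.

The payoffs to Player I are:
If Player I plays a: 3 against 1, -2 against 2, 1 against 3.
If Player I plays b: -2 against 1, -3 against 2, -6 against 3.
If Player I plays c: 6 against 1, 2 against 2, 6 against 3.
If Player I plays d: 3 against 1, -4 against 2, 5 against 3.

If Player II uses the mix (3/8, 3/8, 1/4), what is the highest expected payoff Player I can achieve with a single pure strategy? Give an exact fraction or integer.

9/2

a: (3)·(3/8) + (-2)·(3/8) + (1)·(1/4) = 5/8.
b: (-2)·(3/8) + (-3)·(3/8) + (-6)·(1/4) = -27/8.
c: (6)·(3/8) + (2)·(3/8) + (6)·(1/4) = 9/2.
d: (3)·(3/8) + (-4)·(3/8) + (5)·(1/4) = 7/8.
The best pure response is c with expected payoff 9/2.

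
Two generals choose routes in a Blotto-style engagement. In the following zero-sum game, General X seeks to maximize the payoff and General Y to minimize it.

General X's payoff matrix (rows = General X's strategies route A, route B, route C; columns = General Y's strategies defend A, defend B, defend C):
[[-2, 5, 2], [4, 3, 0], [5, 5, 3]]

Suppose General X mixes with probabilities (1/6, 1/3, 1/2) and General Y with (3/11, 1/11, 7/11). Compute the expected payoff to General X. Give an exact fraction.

Against (3/11, 1/11, 7/11), each row's expected payoff is route A: 13/11; route B: 15/11; route C: 41/11.
Taking the (1/6, 1/3, 1/2)-weighted average: (1/6)·(13/11) + (1/3)·(15/11) + (1/2)·(41/11) = 83/33.

83/33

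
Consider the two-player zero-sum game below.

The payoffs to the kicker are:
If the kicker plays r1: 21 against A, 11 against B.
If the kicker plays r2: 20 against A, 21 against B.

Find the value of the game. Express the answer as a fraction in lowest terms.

Row minima are 11 and 20, so the kicker's maximin is 20; column maxima are 21 and 21, so the goalkeeper's minimax is 21. These differ, so the equilibrium is in mixed strategies.
Let the kicker play r1 with probability p. The goalkeeper is indifferent when 21p + 20(1−p) = 11p + 21(1−p), giving p = 1/11.
Let the goalkeeper play A with probability q. The kicker is indifferent when 21q + 11(1−q) = 20q + 21(1−q), giving q = 10/11.
The value is 21·(10/11) + (11)·(1/11) = 221/11.

221/11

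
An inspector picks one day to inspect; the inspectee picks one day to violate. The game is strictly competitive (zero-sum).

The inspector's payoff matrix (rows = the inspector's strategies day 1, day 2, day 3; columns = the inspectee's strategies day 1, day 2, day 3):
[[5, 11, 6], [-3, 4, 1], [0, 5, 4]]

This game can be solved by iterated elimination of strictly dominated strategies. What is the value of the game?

Column day 2 is strictly dominated by day 1 for the inspectee (5<11, -3<4, 0<5); eliminate day 2.
Column day 3 is strictly dominated by day 1 for the inspectee (5<6, -3<1, 0<4); eliminate day 3.
Row day 3 is strictly dominated by row day 1 (5>0); eliminate day 3.
Row day 2 is strictly dominated by row day 1 (5>-3); eliminate day 2.
Only (day 1, day 1) remains, with payoff 5.

5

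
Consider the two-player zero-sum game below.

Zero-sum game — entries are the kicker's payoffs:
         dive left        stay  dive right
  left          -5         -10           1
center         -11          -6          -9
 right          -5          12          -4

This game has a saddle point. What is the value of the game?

-5

Row minima: -10, -11, -5 → the kicker's maximin is -5.
Column maxima: -5, 12, 1 → the goalkeeper's minimax is -5.
They coincide at (right, dive left), so the value is -5.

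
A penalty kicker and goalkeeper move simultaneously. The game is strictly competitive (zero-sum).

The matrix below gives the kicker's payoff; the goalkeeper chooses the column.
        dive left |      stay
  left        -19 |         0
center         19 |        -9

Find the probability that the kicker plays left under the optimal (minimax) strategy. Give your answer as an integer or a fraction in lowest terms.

28/47

Row minima are -19 and -9, so the kicker's maximin is -9; column maxima are 19 and 0, so the goalkeeper's minimax is 0. These differ, so the equilibrium is in mixed strategies.
Let the kicker play left with probability p. The goalkeeper is indifferent when −19p + 19(1−p) = −9(1−p), giving p = 28/47.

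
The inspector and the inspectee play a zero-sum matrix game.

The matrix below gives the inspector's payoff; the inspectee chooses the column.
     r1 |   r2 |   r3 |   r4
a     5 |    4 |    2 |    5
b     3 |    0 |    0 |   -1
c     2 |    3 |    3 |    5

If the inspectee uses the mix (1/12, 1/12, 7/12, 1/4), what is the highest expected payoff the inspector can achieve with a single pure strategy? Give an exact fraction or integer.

a: (5)·(1/12) + (4)·(1/12) + (2)·(7/12) + (5)·(1/4) = 19/6.
b: (3)·(1/12) + (0)·(1/12) + (0)·(7/12) + (-1)·(1/4) = 0.
c: (2)·(1/12) + (3)·(1/12) + (3)·(7/12) + (5)·(1/4) = 41/12.
The best pure response is c with expected payoff 41/12.

41/12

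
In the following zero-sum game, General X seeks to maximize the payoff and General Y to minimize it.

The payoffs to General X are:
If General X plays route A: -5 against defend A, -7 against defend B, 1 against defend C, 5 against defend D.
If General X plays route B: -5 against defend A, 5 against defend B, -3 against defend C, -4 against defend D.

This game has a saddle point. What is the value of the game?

-5

Row minima: -7, -5 → General X's maximin is -5.
Column maxima: -5, 5, 1, 5 → General Y's minimax is -5.
They coincide at (route B, defend A), so the value is -5.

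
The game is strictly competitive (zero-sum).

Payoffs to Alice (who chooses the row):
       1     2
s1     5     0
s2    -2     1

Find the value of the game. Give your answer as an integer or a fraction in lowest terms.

Row minima are 0 and -2, so Alice's maximin is 0; column maxima are 5 and 1, so Bob's minimax is 1. These differ, so the equilibrium is in mixed strategies.
Let Alice play s1 with probability p. Bob is indifferent when 5p − 2(1−p) = (1−p), giving p = 3/8.
Let Bob play 1 with probability q. Alice is indifferent when 5q = −2q + (1−q), giving q = 1/8.
The value is 5·(1/8) + (0)·(7/8) = 5/8.

5/8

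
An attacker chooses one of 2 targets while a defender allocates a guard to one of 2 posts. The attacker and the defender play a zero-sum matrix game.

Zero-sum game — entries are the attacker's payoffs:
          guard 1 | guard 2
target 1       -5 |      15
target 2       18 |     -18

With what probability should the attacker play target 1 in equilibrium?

9/14

Row minima are -5 and -18, so the attacker's maximin is -5; column maxima are 18 and 15, so the defender's minimax is 15. These differ, so the equilibrium is in mixed strategies.
Let the attacker play target 1 with probability p. The defender is indifferent when −5p + 18(1−p) = 15p − 18(1−p), giving p = 9/14.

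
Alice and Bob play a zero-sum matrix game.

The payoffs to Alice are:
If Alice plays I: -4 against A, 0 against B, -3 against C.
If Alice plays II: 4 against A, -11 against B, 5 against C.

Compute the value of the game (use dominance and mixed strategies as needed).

-44/19

Column C is strictly dominated by A for Bob (it gives Alice more in every row).
The remaining 2×2 game on (I, II) × (A, B) has no saddle point. Let Alice play I with probability p; indifference gives −4p + 4(1−p) = −11(1−p), so p = 15/19.
Similarly Bob's optimal q on A is 11/19, and the value is -4·(11/19) + (0)·(8/19) = -44/19.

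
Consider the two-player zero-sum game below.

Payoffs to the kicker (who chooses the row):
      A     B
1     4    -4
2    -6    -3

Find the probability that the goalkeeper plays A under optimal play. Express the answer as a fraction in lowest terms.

Row minima are -4 and -6, so the kicker's maximin is -4; column maxima are 4 and -3, so the goalkeeper's minimax is -3. These differ, so the equilibrium is in mixed strategies.
Let the goalkeeper play A with probability q. The kicker is indifferent when 4q − 4(1−q) = −6q − 3(1−q), giving q = 1/11.

1/11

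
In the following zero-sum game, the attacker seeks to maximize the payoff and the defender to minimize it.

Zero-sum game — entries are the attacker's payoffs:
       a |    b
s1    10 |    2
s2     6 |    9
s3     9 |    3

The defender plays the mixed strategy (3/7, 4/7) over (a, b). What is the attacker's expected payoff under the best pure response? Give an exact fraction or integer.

54/7

s1: (10)·(3/7) + (2)·(4/7) = 38/7.
s2: (6)·(3/7) + (9)·(4/7) = 54/7.
s3: (9)·(3/7) + (3)·(4/7) = 39/7.
The best pure response is s2 with expected payoff 54/7.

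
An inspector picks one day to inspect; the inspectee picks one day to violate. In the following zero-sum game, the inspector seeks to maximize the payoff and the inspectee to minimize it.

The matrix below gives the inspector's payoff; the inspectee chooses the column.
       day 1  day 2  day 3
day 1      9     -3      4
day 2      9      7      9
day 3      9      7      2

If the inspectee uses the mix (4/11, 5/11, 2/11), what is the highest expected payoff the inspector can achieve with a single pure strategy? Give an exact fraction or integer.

day 1: (9)·(4/11) + (-3)·(5/11) + (4)·(2/11) = 29/11.
day 2: (9)·(4/11) + (7)·(5/11) + (9)·(2/11) = 89/11.
day 3: (9)·(4/11) + (7)·(5/11) + (2)·(2/11) = 75/11.
The best pure response is day 2 with expected payoff 89/11.

89/11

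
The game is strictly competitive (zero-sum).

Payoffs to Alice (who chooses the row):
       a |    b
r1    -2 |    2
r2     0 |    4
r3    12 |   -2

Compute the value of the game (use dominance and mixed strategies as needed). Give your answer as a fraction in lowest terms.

8/3

Row r1 is strictly dominated by row r2, so Alice never plays it.
The remaining 2×2 game on (r2, r3) × (a, b) has no saddle point. Let Alice play r2 with probability p; indifference gives 12(1−p) = 4p − 2(1−p), so p = 7/9.
Similarly Bob's optimal q on a is 1/3, and the value is 0·(1/3) + (4)·(2/3) = 8/3.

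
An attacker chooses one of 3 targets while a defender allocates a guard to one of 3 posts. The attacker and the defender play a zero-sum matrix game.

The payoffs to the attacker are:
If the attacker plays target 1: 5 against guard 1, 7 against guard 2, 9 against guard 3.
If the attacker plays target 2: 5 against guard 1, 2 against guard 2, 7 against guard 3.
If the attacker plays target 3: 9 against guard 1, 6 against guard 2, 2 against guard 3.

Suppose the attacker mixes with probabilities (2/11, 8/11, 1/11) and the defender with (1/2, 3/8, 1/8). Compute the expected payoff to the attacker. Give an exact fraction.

Against (1/2, 3/8, 1/8), each row's expected payoff is target 1: 25/4; target 2: 33/8; target 3: 7.
Taking the (2/11, 8/11, 1/11)-weighted average: (2/11)·(25/4) + (8/11)·(33/8) + (1/11)·(7) = 105/22.

105/22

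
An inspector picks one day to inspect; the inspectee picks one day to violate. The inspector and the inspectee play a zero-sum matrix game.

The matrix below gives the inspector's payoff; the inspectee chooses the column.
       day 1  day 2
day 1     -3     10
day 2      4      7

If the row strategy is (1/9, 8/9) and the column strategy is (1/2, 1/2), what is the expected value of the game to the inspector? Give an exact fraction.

95/18

Against (1/2, 1/2), each row's expected payoff is day 1: 7/2; day 2: 11/2.
Taking the (1/9, 8/9)-weighted average: (1/9)·(7/2) + (8/9)·(11/2) = 95/18.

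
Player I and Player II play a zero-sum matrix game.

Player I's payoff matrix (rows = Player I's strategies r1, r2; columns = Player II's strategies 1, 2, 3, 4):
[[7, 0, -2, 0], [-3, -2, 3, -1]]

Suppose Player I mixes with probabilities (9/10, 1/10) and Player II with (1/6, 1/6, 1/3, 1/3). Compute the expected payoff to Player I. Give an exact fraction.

Against (1/6, 1/6, 1/3, 1/3), each row's expected payoff is r1: 1/2; r2: -1/6.
Taking the (9/10, 1/10)-weighted average: (9/10)·(1/2) + (1/10)·(-1/6) = 13/30.

13/30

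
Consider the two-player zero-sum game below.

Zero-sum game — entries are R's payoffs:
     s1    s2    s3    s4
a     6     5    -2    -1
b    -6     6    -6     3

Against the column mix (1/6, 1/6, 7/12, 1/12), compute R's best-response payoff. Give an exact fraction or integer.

7/12

a: (6)·(1/6) + (5)·(1/6) + (-2)·(7/12) + (-1)·(1/12) = 7/12.
b: (-6)·(1/6) + (6)·(1/6) + (-6)·(7/12) + (3)·(1/12) = -13/4.
The best pure response is a with expected payoff 7/12.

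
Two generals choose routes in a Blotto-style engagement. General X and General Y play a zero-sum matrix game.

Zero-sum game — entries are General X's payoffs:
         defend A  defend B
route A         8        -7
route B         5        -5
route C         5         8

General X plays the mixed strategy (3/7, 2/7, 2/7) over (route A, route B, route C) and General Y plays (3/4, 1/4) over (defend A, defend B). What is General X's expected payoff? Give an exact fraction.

Against (3/4, 1/4), each row's expected payoff is route A: 17/4; route B: 5/2; route C: 23/4.
Taking the (3/7, 2/7, 2/7)-weighted average: (3/7)·(17/4) + (2/7)·(5/2) + (2/7)·(23/4) = 117/28.

117/28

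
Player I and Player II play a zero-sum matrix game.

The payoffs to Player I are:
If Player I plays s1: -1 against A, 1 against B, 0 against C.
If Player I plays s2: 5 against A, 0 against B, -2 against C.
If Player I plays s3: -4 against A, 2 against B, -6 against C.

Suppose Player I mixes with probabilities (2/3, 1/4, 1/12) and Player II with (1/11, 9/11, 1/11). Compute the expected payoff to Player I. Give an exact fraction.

27/44

Against (1/11, 9/11, 1/11), each row's expected payoff is s1: 8/11; s2: 3/11; s3: 8/11.
Taking the (2/3, 1/4, 1/12)-weighted average: (2/3)·(8/11) + (1/4)·(3/11) + (1/12)·(8/11) = 27/44.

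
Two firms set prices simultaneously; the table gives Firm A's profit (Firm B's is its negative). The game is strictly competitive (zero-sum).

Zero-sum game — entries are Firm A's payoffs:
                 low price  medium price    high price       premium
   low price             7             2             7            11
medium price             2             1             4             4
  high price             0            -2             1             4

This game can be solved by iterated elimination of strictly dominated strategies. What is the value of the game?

Column high price is strictly dominated by medium price for Firm B (2<7, 1<4, -2<1); eliminate high price.
Column premium is strictly dominated by low price for Firm B (7<11, 2<4, 0<4); eliminate premium.
Row medium price is strictly dominated by row low price (7>2, 2>1); eliminate medium price.
Row high price is strictly dominated by row low price (7>0, 2>-2); eliminate high price.
Column low price is strictly dominated by medium price for Firm B (2<7); eliminate low price.
Only (low price, medium price) remains, with payoff 2.

2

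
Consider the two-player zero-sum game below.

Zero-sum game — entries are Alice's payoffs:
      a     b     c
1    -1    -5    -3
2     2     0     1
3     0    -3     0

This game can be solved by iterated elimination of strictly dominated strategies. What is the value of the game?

0

Column a is strictly dominated by b for Bob (-5<-1, 0<2, -3<0); eliminate a.
Row 3 is strictly dominated by row 2 (0>-3, 1>0); eliminate 3.
Row 1 is strictly dominated by row 2 (0>-5, 1>-3); eliminate 1.
Column c is strictly dominated by b for Bob (0<1); eliminate c.
Only (2, b) remains, with payoff 0.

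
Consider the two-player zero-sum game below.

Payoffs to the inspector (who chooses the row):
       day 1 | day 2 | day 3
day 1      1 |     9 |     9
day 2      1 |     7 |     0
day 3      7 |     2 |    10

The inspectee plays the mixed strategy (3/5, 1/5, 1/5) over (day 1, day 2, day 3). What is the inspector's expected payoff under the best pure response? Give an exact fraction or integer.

day 1: (1)·(3/5) + (9)·(1/5) + (9)·(1/5) = 21/5.
day 2: (1)·(3/5) + (7)·(1/5) + (0)·(1/5) = 2.
day 3: (7)·(3/5) + (2)·(1/5) + (10)·(1/5) = 33/5.
The best pure response is day 3 with expected payoff 33/5.

33/5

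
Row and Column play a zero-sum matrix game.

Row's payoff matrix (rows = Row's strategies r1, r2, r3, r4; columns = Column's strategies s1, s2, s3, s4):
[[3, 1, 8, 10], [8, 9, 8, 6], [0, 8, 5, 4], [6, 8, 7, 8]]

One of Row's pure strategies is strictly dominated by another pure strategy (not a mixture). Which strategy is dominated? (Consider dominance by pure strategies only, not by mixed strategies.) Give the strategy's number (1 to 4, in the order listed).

3

Compare r3 with r2: 8 > 0, 9 > 8, 8 > 5, 6 > 4.
So r2 strictly dominates r3 for Row; r3 is strictly dominated.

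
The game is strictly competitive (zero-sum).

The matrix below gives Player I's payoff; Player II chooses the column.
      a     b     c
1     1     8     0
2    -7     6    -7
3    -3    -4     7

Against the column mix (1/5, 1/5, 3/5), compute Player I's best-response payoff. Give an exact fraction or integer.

1: (1)·(1/5) + (8)·(1/5) + (0)·(3/5) = 9/5.
2: (-7)·(1/5) + (6)·(1/5) + (-7)·(3/5) = -22/5.
3: (-3)·(1/5) + (-4)·(1/5) + (7)·(3/5) = 14/5.
The best pure response is 3 with expected payoff 14/5.

14/5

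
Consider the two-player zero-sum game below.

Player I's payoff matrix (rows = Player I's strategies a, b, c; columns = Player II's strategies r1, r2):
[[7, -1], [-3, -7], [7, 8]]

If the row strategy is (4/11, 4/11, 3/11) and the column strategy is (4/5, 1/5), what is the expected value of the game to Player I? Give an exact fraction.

Against (4/5, 1/5), each row's expected payoff is a: 27/5; b: -19/5; c: 36/5.
Taking the (4/11, 4/11, 3/11)-weighted average: (4/11)·(27/5) + (4/11)·(-19/5) + (3/11)·(36/5) = 28/11.

28/11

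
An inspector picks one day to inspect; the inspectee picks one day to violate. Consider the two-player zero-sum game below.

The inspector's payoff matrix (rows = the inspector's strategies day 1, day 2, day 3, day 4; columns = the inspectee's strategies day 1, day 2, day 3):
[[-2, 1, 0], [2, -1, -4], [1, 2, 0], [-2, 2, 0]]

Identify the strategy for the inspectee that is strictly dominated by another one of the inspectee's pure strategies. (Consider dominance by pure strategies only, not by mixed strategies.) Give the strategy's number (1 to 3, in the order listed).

2

The inspectee prefers columns that give the inspector less. Compare day 2 with day 3: 0 < 1, -4 < -1, 0 < 2, 0 < 2.
So day 3 strictly dominates day 2 for the inspectee; day 2 is strictly dominated.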